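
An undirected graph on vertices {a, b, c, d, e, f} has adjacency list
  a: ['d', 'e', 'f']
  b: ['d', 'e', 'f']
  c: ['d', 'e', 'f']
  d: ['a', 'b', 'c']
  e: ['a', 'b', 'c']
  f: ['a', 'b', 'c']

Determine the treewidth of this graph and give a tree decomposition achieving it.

Treewidth 3.
One optimal decomposition is:
Bags: B1 = {a, d, e, f}  B2 = {c, d, e, f}  B3 = {b, d, e, f}
Tree: B1–B2, B2–B3

The largest bag has 4 vertices, giving width 3; this decomposition certifies tw(G) ≤ 3. For the lower bound: the 4 vertex sets {a,f}, {c,e}, {d}, {b} are disjoint, each induces a connected subgraph, and every pair is joined by at least one edge of G. Contracting each set to a single vertex therefore yields K_{4} as a minor, and since treewidth is minor-monotone, tw(G) ≥ tw(K_{4}) = 3. Hence tw(G) = 3 exactly.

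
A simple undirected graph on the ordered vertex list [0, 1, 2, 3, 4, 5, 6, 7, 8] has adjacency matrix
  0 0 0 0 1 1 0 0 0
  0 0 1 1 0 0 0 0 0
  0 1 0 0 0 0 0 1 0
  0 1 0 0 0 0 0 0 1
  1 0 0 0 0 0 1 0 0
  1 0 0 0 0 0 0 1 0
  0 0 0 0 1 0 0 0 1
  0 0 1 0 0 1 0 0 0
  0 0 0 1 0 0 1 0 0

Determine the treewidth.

A width-2 tree decomposition is:
Bags: B1 = {1, 3, 8}  B2 = {1, 6, 8}  B3 = {1, 4, 6}  B4 = {0, 1, 4}  B5 = {0, 1, 5}  B6 = {1, 5, 7}  B7 = {1, 2, 7}
Tree: B1–B2, B2–B3, B3–B4, B4–B5, B5–B6, B6–B7
Every bag has size at most 3, so the width is 3 − 1 = 2 and tw(G) ≤ 2. Since 1–3–8–6–4–0–5–7–2–1 is a cycle in G, G is not acyclic. Forests are exactly the graphs of treewidth ≤ 1, so tw(G) ≥ 2. The upper and lower bounds meet at 2, so that is the treewidth.

2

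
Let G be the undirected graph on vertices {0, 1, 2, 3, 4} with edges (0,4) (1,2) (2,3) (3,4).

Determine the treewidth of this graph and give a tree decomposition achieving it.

Each bag holds 2 vertices, so the decomposition has width 1, which upper-bounds the treewidth. Any graph with an edge has treewidth ≥ 1, and G has the edge 0–4. Combining the bounds, tw(G) = 1.

Treewidth 1.
One optimal decomposition is:
Bags: B1 = {0, 4}  B2 = {3, 4}  B3 = {2, 3}  B4 = {1, 2}
Tree: B1–B2, B2–B3, B3–B4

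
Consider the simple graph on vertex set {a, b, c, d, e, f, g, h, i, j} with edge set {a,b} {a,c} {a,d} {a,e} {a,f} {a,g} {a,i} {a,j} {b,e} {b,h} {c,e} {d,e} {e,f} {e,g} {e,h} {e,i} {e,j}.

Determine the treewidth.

A width-2 tree decomposition is:
Bags: B1 = {a, b, e}  B2 = {a, d, e}  B3 = {a, c, e}  B4 = {a, e, g}  B5 = {a, e, j}  B6 = {a, e, f}  B7 = {a, e, i}  B8 = {b, e, h}
Tree: B1–B2, B2–B3, B3–B4, B3–B5, B4–B6, B4–B7, B1–B8
The largest bag has 3 vertices, giving width 2; this decomposition certifies tw(G) ≤ 2. On the other hand G contains the 3-clique {b, e, h}. A clique must lie in a single bag of any decomposition, so no decomposition can have width below 2. Combining the bounds, tw(G) = 2.

2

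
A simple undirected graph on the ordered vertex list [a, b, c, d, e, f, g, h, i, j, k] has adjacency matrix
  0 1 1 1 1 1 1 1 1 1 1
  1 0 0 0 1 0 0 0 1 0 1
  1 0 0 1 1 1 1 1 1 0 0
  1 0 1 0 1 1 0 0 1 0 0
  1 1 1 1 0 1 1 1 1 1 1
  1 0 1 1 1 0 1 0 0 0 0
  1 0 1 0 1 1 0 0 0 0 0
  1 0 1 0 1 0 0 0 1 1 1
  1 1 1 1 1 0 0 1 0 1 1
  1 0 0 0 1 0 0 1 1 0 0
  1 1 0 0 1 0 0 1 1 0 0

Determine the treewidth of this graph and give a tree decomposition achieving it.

Each bag holds 5 vertices, so the decomposition has width 4, which upper-bounds the treewidth. Conversely, {a, c, e, f, g} is a clique of size 5, and the vertices of any clique must share a bag in every tree decomposition; so some bag has ≥ 5 vertices and tw(G) ≥ 4. The upper and lower bounds meet at 4, so that is the treewidth.

Treewidth 4.
One such decomposition:
Bags: B1 = {a, c, e, h, i}  B2 = {a, c, d, e, i}  B3 = {a, c, d, e, f}  B4 = {a, e, h, i, j}  B5 = {a, c, e, f, g}  B6 = {a, e, h, i, k}  B7 = {a, b, e, i, k}
Tree: B1–B2, B2–B3, B1–B4, B3–B5, B4–B6, B6–B7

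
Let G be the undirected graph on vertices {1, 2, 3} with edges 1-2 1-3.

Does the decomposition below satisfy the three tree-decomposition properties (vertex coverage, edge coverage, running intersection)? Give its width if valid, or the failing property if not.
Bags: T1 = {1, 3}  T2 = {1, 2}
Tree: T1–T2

Yes; width 1.

Checking the three conditions: (i) the bags cover all of {1, 2, 3}; (ii) for each edge, some bag contains both endpoints; (iii) the bags containing any fixed vertex form a subtree. All hold, so the decomposition is valid with width 2 − 1 = 1.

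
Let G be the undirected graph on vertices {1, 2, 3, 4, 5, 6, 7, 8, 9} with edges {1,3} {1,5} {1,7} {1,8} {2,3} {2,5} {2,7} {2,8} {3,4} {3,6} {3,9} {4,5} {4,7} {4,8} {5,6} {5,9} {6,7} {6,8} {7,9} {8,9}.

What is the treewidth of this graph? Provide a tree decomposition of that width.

Treewidth 4.
Bags: B1 = {3, 5, 7, 8, 9}  B2 = {2, 3, 5, 7, 8}  B3 = {3, 5, 6, 7, 8}  B4 = {3, 4, 5, 7, 8}  B5 = {1, 3, 5, 7, 8}
Tree: B1–B2, B2–B3, B3–B4, B4–B5

Each bag holds 5 vertices, so the decomposition has width 4, which upper-bounds the treewidth. For the lower bound: the 5 vertex sets {3,9}, {2,8}, {5,6}, {7}, {4} are disjoint, each induces a connected subgraph, and every pair is joined by at least one edge of G. Contracting each set to a single vertex therefore yields K_{5} as a minor, and since treewidth is minor-monotone, tw(G) ≥ tw(K_{5}) = 4. Combining the bounds, tw(G) = 4.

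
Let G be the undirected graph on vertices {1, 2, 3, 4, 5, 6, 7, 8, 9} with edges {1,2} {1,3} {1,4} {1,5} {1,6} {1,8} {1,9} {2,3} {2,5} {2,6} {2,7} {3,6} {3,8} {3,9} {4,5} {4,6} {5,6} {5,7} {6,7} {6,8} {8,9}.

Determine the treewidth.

3

A width-3 tree decomposition is:
Bags: B1 = {1, 3, 6, 8}  B2 = {1, 2, 3, 6}  B3 = {1, 3, 8, 9}  B4 = {1, 2, 5, 6}  B5 = {2, 5, 6, 7}  B6 = {1, 4, 5, 6}
Tree: B1–B2, B1–B3, B2–B4, B4–B5, B4–B6
Every bag has size at most 4, so the width is 4 − 1 = 3 and tw(G) ≤ 3. On the other hand G contains the 4-clique {1, 3, 8, 9}. A clique must lie in a single bag of any decomposition, so no decomposition can have width below 3. Therefore the treewidth is 3.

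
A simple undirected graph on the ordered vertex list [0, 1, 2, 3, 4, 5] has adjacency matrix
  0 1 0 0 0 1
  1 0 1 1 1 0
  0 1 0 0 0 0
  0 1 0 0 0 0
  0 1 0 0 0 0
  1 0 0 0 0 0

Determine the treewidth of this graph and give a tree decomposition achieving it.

Treewidth 1.
One optimal decomposition is:
Bags: B1 = {1, 3}  B2 = {0, 1}  B3 = {0, 5}  B4 = {1, 2}  B5 = {1, 4}
Tree: B1–B2, B2–B3, B1–B4, B4–B5

The largest bag has 2 vertices, giving width 1; this decomposition certifies tw(G) ≤ 1. Since G has at least one edge (e.g. 3–1), it is not an edgeless graph, so tw(G) ≥ 1. The upper and lower bounds meet at 1, so that is the treewidth.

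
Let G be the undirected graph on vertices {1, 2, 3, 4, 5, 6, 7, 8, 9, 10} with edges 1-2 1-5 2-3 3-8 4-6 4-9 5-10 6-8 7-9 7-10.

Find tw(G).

2

A width-2 tree decomposition is:
Bags: B1 = {1, 5, 10}  B2 = {1, 2, 10}  B3 = {2, 3, 10}  B4 = {3, 8, 10}  B5 = {6, 8, 10}  B6 = {4, 6, 10}  B7 = {4, 9, 10}  B8 = {7, 9, 10}
Tree: B1–B2, B2–B3, B3–B4, B4–B5, B5–B6, B6–B7, B7–B8
Every bag has size at most 3, so the width is 3 − 1 = 2 and tw(G) ≤ 2. The edges 10–5–1–2–3–8–6–4–9–7–10 form a cycle, so G is not a tree and its treewidth is at least 2. Hence tw(G) = 2 exactly.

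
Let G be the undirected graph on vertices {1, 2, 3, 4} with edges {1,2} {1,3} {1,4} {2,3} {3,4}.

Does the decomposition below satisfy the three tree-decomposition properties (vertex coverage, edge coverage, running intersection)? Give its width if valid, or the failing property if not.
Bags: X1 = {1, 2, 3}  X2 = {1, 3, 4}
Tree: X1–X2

Every vertex of G appears in some bag (union = {1, 2, 3, 4}); every edge is covered by a bag; and for each vertex v the set of bags containing v is connected in the bag tree. The decomposition is therefore valid. The largest bag has 3 vertices, so the width is 2.

Yes; width 2.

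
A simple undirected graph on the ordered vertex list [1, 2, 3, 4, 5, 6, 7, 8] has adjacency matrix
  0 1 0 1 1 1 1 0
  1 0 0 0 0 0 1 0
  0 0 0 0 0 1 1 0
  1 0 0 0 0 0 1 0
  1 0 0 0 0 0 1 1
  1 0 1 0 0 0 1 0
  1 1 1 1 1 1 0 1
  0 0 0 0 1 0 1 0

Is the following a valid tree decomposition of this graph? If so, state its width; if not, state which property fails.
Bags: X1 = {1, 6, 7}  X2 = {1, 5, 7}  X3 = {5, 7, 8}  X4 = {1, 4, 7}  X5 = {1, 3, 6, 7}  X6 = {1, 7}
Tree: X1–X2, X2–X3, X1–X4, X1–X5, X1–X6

No — vertex 2 appears in no bag.

A tree decomposition must satisfy three properties: every vertex lies in some bag; for every edge, both endpoints lie together in some bag; and for every vertex, the bags containing it form a connected subtree. Here vertex 2 appears in no bag, so the decomposition is invalid.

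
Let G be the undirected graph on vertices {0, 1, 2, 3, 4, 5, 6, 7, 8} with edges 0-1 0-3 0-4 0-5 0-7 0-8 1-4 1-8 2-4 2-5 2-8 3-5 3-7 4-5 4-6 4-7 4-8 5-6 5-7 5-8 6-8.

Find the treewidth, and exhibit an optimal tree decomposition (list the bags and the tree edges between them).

Each bag holds 4 vertices, so the decomposition has width 3, which upper-bounds the treewidth. Conversely, {0, 3, 5, 7} is a clique of size 4, and the vertices of any clique must share a bag in every tree decomposition; so some bag has ≥ 4 vertices and tw(G) ≥ 3. The upper and lower bounds meet at 3, so that is the treewidth.

Treewidth 3.
Bags: B1 = {0, 4, 5, 8}  B2 = {2, 4, 5, 8}  B3 = {0, 4, 5, 7}  B4 = {0, 3, 5, 7}  B5 = {0, 1, 4, 8}  B6 = {4, 5, 6, 8}
Tree: B1–B2, B1–B3, B3–B4, B1–B5, B1–B6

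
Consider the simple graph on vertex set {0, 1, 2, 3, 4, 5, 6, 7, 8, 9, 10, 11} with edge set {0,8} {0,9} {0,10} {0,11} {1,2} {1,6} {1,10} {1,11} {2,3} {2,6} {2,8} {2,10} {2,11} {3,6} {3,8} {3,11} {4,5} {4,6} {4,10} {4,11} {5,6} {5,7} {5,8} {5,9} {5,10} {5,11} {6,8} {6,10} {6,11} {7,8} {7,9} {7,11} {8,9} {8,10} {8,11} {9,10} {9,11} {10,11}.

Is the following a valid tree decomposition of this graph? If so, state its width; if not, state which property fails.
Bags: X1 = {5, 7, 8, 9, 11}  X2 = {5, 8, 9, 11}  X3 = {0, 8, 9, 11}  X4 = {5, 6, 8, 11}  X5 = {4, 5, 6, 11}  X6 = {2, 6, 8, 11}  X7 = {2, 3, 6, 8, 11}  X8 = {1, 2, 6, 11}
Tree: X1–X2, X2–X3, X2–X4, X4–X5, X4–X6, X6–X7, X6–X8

No — vertex 10 appears in no bag.

A tree decomposition must satisfy three properties: every vertex lies in some bag; for every edge, both endpoints lie together in some bag; and for every vertex, the bags containing it form a connected subtree. Here vertex 10 appears in no bag, so the decomposition is invalid.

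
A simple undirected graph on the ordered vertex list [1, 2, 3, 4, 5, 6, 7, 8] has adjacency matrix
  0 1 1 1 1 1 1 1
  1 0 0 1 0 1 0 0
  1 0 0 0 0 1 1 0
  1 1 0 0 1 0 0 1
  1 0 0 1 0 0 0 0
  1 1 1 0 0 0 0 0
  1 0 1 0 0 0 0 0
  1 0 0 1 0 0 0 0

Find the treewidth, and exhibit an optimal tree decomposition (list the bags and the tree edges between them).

Treewidth 2.
One such decomposition:
Bags: B1 = {1, 2, 4}  B2 = {1, 2, 6}  B3 = {1, 4, 8}  B4 = {1, 3, 6}  B5 = {1, 3, 7}  B6 = {1, 4, 5}
Tree: B1–B2, B1–B3, B2–B4, B4–B5, B1–B6

Every bag has size at most 3, so the width is 3 − 1 = 2 and tw(G) ≤ 2. Conversely, {1, 3, 6} is a clique of size 3, and the vertices of any clique must share a bag in every tree decomposition; so some bag has ≥ 3 vertices and tw(G) ≥ 2. The upper and lower bounds meet at 2, so that is the treewidth.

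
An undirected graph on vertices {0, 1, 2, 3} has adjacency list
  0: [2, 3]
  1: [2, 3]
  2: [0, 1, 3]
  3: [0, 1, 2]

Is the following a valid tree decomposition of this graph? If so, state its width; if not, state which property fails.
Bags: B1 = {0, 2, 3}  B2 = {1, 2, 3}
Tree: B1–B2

Yes; width 2.

Every vertex of G appears in some bag (union = {0, 1, 2, 3}); every edge is covered by a bag; and for each vertex v the set of bags containing v is connected in the bag tree. The decomposition is therefore valid. The largest bag has 3 vertices, so the width is 2.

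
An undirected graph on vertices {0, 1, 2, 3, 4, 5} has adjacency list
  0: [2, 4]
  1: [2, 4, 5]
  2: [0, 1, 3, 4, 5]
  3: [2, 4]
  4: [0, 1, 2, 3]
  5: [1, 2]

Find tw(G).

2

A width-2 tree decomposition is:
Bags: B1 = {2, 3, 4}  B2 = {1, 2, 4}  B3 = {1, 2, 5}  B4 = {0, 2, 4}
Tree: B1–B2, B2–B3, B2–B4
Every bag has size at most 3, so the width is 3 − 1 = 2 and tw(G) ≤ 2. On the other hand G contains the 3-clique {0, 2, 4}. A clique must lie in a single bag of any decomposition, so no decomposition can have width below 2. Therefore the treewidth is 2.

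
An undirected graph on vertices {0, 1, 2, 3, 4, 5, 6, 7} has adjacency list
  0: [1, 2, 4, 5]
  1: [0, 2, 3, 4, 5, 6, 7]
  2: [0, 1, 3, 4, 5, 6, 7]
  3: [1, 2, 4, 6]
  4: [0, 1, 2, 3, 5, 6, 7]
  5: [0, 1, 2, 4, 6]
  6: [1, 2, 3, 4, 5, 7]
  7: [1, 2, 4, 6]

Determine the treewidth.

A width-4 tree decomposition is:
Bags: B1 = {1, 2, 4, 6, 7}  B2 = {1, 2, 3, 4, 6}  B3 = {1, 2, 4, 5, 6}  B4 = {0, 1, 2, 4, 5}
Tree: B1–B2, B2–B3, B3–B4
The largest bag has 5 vertices, giving width 4; this decomposition certifies tw(G) ≤ 4. For the lower bound, the 5 vertices {0, 1, 2, 4, 5} are pairwise adjacent, and any tree decomposition puts a clique entirely inside one bag — forcing width ≥ 4. Therefore the treewidth is 4.

4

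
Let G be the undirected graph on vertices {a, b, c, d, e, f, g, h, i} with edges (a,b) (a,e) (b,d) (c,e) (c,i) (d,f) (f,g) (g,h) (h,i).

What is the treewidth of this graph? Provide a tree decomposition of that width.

The largest bag has 3 vertices, giving width 2; this decomposition certifies tw(G) ≤ 2. Since i–h–g–f–d–b–a–e–c–i is a cycle in G, G is not acyclic. Forests are exactly the graphs of treewidth ≤ 1, so tw(G) ≥ 2. Combining the bounds, tw(G) = 2.

Treewidth 2.
One optimal decomposition is:
Bags: B1 = {g, h, i}  B2 = {f, g, i}  B3 = {d, f, i}  B4 = {b, d, i}  B5 = {a, b, i}  B6 = {a, e, i}  B7 = {c, e, i}
Tree: B1–B2, B2–B3, B3–B4, B4–B5, B5–B6, B6–B7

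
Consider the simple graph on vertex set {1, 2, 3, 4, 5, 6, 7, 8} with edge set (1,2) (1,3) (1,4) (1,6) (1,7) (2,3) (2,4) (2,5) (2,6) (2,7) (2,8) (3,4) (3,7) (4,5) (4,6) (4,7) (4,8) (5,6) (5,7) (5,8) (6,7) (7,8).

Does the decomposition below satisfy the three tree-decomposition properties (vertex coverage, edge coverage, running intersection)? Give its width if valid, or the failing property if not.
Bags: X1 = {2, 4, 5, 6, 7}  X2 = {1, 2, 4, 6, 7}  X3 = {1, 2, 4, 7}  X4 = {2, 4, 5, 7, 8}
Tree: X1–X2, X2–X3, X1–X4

No — vertex 3 appears in no bag.

A tree decomposition must satisfy three properties: every vertex lies in some bag; for every edge, both endpoints lie together in some bag; and for every vertex, the bags containing it form a connected subtree. Here vertex 3 appears in no bag, so the decomposition is invalid.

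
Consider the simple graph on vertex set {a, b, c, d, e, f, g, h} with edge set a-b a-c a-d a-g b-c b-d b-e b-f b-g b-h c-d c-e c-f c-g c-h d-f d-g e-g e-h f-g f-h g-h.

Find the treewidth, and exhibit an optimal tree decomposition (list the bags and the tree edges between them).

Every bag has size at most 5, so the width is 5 − 1 = 4 and tw(G) ≤ 4. For the lower bound, the 5 vertices {b, c, d, f, g} are pairwise adjacent, and any tree decomposition puts a clique entirely inside one bag — forcing width ≥ 4. Combining the bounds, tw(G) = 4.

Treewidth 4.
Bags: B1 = {b, c, f, g, h}  B2 = {b, c, e, g, h}  B3 = {b, c, d, f, g}  B4 = {a, b, c, d, g}
Tree: B1–B2, B1–B3, B3–B4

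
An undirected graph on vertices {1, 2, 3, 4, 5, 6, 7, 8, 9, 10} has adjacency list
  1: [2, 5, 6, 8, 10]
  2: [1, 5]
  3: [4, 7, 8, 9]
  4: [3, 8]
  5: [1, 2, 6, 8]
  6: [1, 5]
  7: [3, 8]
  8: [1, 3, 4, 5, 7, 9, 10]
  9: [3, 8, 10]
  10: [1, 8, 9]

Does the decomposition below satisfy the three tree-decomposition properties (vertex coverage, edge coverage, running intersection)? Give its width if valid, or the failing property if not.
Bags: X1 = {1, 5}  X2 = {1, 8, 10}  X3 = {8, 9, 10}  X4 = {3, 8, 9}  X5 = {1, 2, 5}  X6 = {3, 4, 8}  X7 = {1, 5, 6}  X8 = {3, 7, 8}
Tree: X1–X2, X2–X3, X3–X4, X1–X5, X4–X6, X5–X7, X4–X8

A tree decomposition must satisfy three properties: every vertex lies in some bag; for every edge, both endpoints lie together in some bag; and for every vertex, the bags containing it form a connected subtree. Here edge (8,5) lies in no bag, so the decomposition is invalid.

No — edge (8,5) lies in no bag.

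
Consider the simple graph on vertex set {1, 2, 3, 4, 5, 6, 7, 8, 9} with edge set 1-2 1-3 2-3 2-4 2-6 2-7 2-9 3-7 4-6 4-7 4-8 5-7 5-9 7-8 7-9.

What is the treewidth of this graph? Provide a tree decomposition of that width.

The largest bag has 3 vertices, giving width 2; this decomposition certifies tw(G) ≤ 2. On the other hand G contains the 3-clique {4, 7, 8}. A clique must lie in a single bag of any decomposition, so no decomposition can have width below 2. The upper and lower bounds meet at 2, so that is the treewidth.

Treewidth 2.
One optimal decomposition is:
Bags: B1 = {2, 4, 7}  B2 = {2, 3, 7}  B3 = {1, 2, 3}  B4 = {2, 4, 6}  B5 = {2, 7, 9}  B6 = {4, 7, 8}  B7 = {5, 7, 9}
Tree: B1–B2, B2–B3, B1–B4, B2–B5, B1–B6, B5–B7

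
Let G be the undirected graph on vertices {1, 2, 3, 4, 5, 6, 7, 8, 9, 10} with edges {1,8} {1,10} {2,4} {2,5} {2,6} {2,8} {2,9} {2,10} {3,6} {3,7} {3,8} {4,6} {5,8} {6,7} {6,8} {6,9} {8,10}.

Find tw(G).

A width-2 tree decomposition is:
Bags: B1 = {2, 8, 10}  B2 = {2, 5, 8}  B3 = {2, 6, 8}  B4 = {1, 8, 10}  B5 = {3, 6, 8}  B6 = {3, 6, 7}  B7 = {2, 6, 9}  B8 = {2, 4, 6}
Tree: B1–B2, B2–B3, B1–B4, B3–B5, B5–B6, B3–B7, B7–B8
The largest bag has 3 vertices, giving width 2; this decomposition certifies tw(G) ≤ 2. Conversely, {1, 8, 10} is a clique of size 3, and the vertices of any clique must share a bag in every tree decomposition; so some bag has ≥ 3 vertices and tw(G) ≥ 2. The upper and lower bounds meet at 2, so that is the treewidth.

2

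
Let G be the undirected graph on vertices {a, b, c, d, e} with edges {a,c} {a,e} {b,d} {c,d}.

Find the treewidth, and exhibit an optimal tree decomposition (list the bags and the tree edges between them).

Treewidth 1.
One such decomposition:
Bags: B1 = {b, d}  B2 = {c, d}  B3 = {a, c}  B4 = {a, e}
Tree: B1–B2, B2–B3, B3–B4

The largest bag has 2 vertices, giving width 1; this decomposition certifies tw(G) ≤ 1. Any graph with an edge has treewidth ≥ 1, and G has the edge b–d. The upper and lower bounds meet at 1, so that is the treewidth.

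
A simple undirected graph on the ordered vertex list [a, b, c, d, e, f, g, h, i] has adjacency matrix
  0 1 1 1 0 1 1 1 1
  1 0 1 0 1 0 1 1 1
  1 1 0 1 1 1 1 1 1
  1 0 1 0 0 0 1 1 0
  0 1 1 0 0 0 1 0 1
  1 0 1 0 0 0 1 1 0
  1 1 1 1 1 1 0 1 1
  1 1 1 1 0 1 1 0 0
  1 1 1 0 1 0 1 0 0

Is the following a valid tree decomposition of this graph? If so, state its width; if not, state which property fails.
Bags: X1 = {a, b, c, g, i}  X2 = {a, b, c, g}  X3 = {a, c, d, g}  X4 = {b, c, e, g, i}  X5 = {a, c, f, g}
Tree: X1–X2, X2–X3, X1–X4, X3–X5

A tree decomposition must satisfy three properties: every vertex lies in some bag; for every edge, both endpoints lie together in some bag; and for every vertex, the bags containing it form a connected subtree. Here vertex h appears in no bag, so the decomposition is invalid.

No — vertex h appears in no bag.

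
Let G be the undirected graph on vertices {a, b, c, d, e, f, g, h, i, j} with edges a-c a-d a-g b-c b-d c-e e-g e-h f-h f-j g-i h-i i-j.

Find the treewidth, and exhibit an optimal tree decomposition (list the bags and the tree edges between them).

The largest bag has 3 vertices, giving width 2; this decomposition certifies tw(G) ≤ 2. The edges j–f–h–i–j form a cycle, so G is not a tree and its treewidth is at least 2. Combining the bounds, tw(G) = 2.

Treewidth 2.
Bags: B1 = {f, i, j}  B2 = {f, h, i}  B3 = {g, h, i}  B4 = {e, g, h}  B5 = {a, e, g}  B6 = {a, c, e}  B7 = {a, c, d}  B8 = {b, c, d}
Tree: B1–B2, B2–B3, B3–B4, B4–B5, B5–B6, B6–B7, B7–B8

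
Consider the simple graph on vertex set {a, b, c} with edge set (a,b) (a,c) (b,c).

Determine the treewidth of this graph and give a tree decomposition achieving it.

Treewidth 2.
Bags: B1 = {a, b, c}
Tree: (single bag)

With just one bag of size 3, the width is 3 − 1 = 2, so tw(G) ≤ 2. On the other hand G contains the 3-clique {a, b, c}. A clique must lie in a single bag of any decomposition, so no decomposition can have width below 2. Hence tw(G) = 2 exactly.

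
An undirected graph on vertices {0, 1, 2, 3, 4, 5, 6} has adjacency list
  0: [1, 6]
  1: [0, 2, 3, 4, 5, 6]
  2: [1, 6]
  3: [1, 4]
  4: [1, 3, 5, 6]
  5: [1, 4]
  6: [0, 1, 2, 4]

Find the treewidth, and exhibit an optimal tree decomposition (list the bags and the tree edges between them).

Every bag has size at most 3, so the width is 3 − 1 = 2 and tw(G) ≤ 2. On the other hand G contains the 3-clique {0, 1, 6}. A clique must lie in a single bag of any decomposition, so no decomposition can have width below 2. The upper and lower bounds meet at 2, so that is the treewidth.

Treewidth 2.
One such decomposition:
Bags: B1 = {0, 1, 6}  B2 = {1, 4, 6}  B3 = {1, 3, 4}  B4 = {1, 4, 5}  B5 = {1, 2, 6}
Tree: B1–B2, B2–B3, B2–B4, B2–B5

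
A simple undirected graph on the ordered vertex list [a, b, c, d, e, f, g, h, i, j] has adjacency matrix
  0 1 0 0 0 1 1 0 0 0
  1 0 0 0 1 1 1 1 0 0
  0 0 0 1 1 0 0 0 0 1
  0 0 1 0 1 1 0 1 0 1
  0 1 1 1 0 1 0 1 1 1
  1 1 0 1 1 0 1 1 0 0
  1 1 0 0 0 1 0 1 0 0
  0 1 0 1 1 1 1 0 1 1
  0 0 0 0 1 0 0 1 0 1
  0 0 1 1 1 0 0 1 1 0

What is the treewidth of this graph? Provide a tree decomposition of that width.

Treewidth 3.
One such decomposition:
Bags: B1 = {d, e, f, h}  B2 = {d, e, h, j}  B3 = {b, e, f, h}  B4 = {e, h, i, j}  B5 = {b, f, g, h}  B6 = {a, b, f, g}  B7 = {c, d, e, j}
Tree: B1–B2, B1–B3, B2–B4, B3–B5, B5–B6, B2–B7

The largest bag has 4 vertices, giving width 3; this decomposition certifies tw(G) ≤ 3. For the lower bound, the 4 vertices {b, f, g, h} are pairwise adjacent, and any tree decomposition puts a clique entirely inside one bag — forcing width ≥ 3. Therefore the treewidth is 3.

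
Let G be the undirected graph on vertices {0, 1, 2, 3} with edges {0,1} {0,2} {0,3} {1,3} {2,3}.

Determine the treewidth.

2

A width-2 tree decomposition is:
Bags: B1 = {0, 2, 3}  B2 = {0, 1, 3}
Tree: B1–B2
Every bag has size at most 3, so the width is 3 − 1 = 2 and tw(G) ≤ 2. For the lower bound, the 3 vertices {0, 1, 3} are pairwise adjacent, and any tree decomposition puts a clique entirely inside one bag — forcing width ≥ 2. The upper and lower bounds meet at 2, so that is the treewidth.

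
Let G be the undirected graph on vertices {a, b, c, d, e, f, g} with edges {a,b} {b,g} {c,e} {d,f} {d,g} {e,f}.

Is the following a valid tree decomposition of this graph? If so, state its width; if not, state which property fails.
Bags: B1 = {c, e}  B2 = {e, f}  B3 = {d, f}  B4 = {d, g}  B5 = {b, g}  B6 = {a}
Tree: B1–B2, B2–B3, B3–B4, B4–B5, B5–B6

A tree decomposition must satisfy three properties: every vertex lies in some bag; for every edge, both endpoints lie together in some bag; and for every vertex, the bags containing it form a connected subtree. Here edge (b,a) lies in no bag, so the decomposition is invalid.

No — edge (b,a) lies in no bag.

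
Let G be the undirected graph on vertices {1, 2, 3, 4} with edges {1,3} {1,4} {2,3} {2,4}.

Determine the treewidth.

A width-2 tree decomposition is:
Bags: B1 = {1, 2, 4}  B2 = {1, 2, 3}
Tree: B1–B2
Every bag has size at most 3, so the width is 3 − 1 = 2 and tw(G) ≤ 2. For the lower bound, G contains the cycle 1–4–2–3–1, so G is not a forest; only forests have treewidth ≤ 1, hence tw(G) ≥ 2. Combining the bounds, tw(G) = 2.

2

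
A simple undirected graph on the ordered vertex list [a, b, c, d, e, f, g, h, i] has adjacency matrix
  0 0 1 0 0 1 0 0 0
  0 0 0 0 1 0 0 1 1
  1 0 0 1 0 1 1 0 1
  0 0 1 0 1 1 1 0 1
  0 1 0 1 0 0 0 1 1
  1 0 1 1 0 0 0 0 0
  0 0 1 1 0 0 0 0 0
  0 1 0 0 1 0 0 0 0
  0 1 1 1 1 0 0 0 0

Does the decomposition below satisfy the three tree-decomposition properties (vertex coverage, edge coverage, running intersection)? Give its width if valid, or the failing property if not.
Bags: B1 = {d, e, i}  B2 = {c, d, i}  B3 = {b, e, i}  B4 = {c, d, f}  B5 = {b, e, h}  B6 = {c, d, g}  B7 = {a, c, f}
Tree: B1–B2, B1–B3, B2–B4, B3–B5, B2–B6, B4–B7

Checking the three conditions: (i) the bags cover all of {a, b, c, d, e, f, g, h, i}; (ii) for each edge, some bag contains both endpoints; (iii) the bags containing any fixed vertex form a subtree. All hold, so the decomposition is valid with width 3 − 1 = 2.

Yes; width 2.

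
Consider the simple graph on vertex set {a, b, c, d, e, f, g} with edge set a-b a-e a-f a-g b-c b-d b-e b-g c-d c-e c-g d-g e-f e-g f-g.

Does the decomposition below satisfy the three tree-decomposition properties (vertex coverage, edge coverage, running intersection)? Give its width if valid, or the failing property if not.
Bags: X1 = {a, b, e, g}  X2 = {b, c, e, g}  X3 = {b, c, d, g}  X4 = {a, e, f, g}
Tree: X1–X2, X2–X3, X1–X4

Yes; width 3.

Every vertex of G appears in some bag (union = {a, b, c, d, e, f, g}); every edge is covered by a bag; and for each vertex v the set of bags containing v is connected in the bag tree. The decomposition is therefore valid. The largest bag has 4 vertices, so the width is 3.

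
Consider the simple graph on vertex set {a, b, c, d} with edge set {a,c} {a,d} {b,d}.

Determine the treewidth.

A width-1 tree decomposition is:
Bags: B1 = {b, d}  B2 = {a, d}  B3 = {a, c}
Tree: B1–B2, B2–B3
Each bag holds 2 vertices, so the decomposition has width 1, which upper-bounds the treewidth. Since G has at least one edge (e.g. d–b), it is not an edgeless graph, so tw(G) ≥ 1. Therefore the treewidth is 1.

1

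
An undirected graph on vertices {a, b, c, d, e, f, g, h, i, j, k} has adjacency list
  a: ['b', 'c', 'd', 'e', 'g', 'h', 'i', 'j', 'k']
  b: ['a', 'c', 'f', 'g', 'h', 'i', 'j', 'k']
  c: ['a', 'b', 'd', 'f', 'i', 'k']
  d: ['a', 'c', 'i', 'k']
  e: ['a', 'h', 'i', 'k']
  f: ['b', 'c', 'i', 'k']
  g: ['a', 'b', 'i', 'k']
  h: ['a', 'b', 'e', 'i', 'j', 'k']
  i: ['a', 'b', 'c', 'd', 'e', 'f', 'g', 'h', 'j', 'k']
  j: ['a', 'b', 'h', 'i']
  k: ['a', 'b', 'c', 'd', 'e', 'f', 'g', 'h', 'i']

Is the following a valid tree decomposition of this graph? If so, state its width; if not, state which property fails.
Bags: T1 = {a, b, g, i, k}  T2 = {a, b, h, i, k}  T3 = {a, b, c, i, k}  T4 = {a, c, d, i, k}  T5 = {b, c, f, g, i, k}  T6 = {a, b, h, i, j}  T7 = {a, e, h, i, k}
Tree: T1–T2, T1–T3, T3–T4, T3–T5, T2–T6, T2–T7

No — bags containing vertex g are not connected in the tree.

A tree decomposition must satisfy three properties: every vertex lies in some bag; for every edge, both endpoints lie together in some bag; and for every vertex, the bags containing it form a connected subtree. Here bags containing vertex g are not connected in the tree, so the decomposition is invalid.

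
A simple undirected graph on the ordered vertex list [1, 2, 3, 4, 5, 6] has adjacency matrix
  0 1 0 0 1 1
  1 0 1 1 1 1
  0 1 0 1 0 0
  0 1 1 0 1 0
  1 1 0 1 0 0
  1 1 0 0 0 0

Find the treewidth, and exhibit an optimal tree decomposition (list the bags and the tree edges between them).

Treewidth 2.
One optimal decomposition is:
Bags: B1 = {1, 2, 5}  B2 = {1, 2, 6}  B3 = {2, 4, 5}  B4 = {2, 3, 4}
Tree: B1–B2, B1–B3, B3–B4

The largest bag has 3 vertices, giving width 2; this decomposition certifies tw(G) ≤ 2. On the other hand G contains the 3-clique {1, 2, 5}. A clique must lie in a single bag of any decomposition, so no decomposition can have width below 2. The upper and lower bounds meet at 2, so that is the treewidth.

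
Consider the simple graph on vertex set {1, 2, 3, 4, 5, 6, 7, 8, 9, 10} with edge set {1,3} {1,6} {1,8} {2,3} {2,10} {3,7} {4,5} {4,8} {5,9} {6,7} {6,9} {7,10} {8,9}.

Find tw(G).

2

A width-2 tree decomposition is:
Bags: B1 = {2, 3, 10}  B2 = {3, 7, 10}  B3 = {1, 3, 7}  B4 = {1, 6, 7}  B5 = {1, 6, 8}  B6 = {6, 8, 9}  B7 = {4, 8, 9}  B8 = {4, 5, 9}
Tree: B1–B2, B2–B3, B3–B4, B4–B5, B5–B6, B6–B7, B7–B8
The largest bag has 3 vertices, giving width 2; this decomposition certifies tw(G) ≤ 2. For the lower bound, G contains the cycle 2–10–7–3–2, so G is not a forest; only forests have treewidth ≤ 1, hence tw(G) ≥ 2. Therefore the treewidth is 2.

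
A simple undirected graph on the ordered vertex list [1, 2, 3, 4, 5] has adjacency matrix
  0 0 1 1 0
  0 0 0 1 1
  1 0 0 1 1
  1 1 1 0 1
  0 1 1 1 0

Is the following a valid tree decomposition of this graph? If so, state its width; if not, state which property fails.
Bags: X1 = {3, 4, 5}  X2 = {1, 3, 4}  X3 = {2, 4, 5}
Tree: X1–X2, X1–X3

Every vertex of G appears in some bag (union = {1, 2, 3, 4, 5}); every edge is covered by a bag; and for each vertex v the set of bags containing v is connected in the bag tree. The decomposition is therefore valid. The largest bag has 3 vertices, so the width is 2.

Yes; width 2.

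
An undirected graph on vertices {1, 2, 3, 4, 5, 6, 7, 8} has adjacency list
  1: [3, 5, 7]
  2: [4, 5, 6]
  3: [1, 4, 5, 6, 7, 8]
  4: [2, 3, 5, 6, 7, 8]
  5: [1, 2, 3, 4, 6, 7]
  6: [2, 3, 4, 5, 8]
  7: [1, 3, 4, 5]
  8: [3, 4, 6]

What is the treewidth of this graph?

A width-3 tree decomposition is:
Bags: B1 = {3, 4, 5, 6}  B2 = {3, 4, 5, 7}  B3 = {3, 4, 6, 8}  B4 = {2, 4, 5, 6}  B5 = {1, 3, 5, 7}
Tree: B1–B2, B1–B3, B1–B4, B2–B5
Every bag has size at most 4, so the width is 4 − 1 = 3 and tw(G) ≤ 3. On the other hand G contains the 4-clique {2, 4, 5, 6}. A clique must lie in a single bag of any decomposition, so no decomposition can have width below 3. Combining the bounds, tw(G) = 3.

3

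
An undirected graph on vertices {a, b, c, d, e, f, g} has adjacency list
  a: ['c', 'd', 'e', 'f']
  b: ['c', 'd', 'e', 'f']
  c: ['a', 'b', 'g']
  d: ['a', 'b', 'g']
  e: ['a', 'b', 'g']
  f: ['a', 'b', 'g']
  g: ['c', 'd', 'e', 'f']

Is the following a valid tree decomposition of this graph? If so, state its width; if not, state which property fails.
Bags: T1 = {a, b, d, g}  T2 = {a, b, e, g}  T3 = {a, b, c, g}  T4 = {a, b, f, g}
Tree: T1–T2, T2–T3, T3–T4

Checking the three conditions: (i) the bags cover all of {a, b, c, d, e, f, g}; (ii) for each edge, some bag contains both endpoints; (iii) the bags containing any fixed vertex form a subtree. All hold, so the decomposition is valid with width 4 − 1 = 3.

Yes; width 3.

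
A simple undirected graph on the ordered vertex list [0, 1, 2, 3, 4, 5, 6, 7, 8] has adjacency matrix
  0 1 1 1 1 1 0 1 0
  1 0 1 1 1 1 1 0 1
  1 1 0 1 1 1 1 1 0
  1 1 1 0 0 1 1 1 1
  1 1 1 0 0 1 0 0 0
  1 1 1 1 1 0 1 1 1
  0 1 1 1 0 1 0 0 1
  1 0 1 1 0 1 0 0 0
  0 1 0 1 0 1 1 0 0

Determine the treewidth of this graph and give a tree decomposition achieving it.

Treewidth 4.
Bags: B1 = {1, 2, 3, 5, 6}  B2 = {0, 1, 2, 3, 5}  B3 = {0, 2, 3, 5, 7}  B4 = {1, 3, 5, 6, 8}  B5 = {0, 1, 2, 4, 5}
Tree: B1–B2, B2–B3, B1–B4, B2–B5

Each bag holds 5 vertices, so the decomposition has width 4, which upper-bounds the treewidth. Conversely, {1, 3, 5, 6, 8} is a clique of size 5, and the vertices of any clique must share a bag in every tree decomposition; so some bag has ≥ 5 vertices and tw(G) ≥ 4. The upper and lower bounds meet at 4, so that is the treewidth.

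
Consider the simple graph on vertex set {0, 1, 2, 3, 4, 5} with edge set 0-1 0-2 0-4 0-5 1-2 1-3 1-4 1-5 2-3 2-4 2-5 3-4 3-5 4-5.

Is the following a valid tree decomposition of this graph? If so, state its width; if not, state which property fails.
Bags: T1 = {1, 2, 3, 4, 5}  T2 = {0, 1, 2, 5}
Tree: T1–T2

No — edge (4,0) lies in no bag.

A tree decomposition must satisfy three properties: every vertex lies in some bag; for every edge, both endpoints lie together in some bag; and for every vertex, the bags containing it form a connected subtree. Here edge (4,0) lies in no bag, so the decomposition is invalid.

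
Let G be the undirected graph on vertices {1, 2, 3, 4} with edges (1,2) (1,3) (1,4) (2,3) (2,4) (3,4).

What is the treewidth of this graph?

3

A width-3 tree decomposition is:
Bags: B1 = {1, 2, 3, 4}
Tree: (single bag)
A single bag containing all 4 vertices is trivially a valid decomposition of width 3. On the other hand G contains the 4-clique {1, 2, 3, 4}. A clique must lie in a single bag of any decomposition, so no decomposition can have width below 3. Hence tw(G) = 3 exactly.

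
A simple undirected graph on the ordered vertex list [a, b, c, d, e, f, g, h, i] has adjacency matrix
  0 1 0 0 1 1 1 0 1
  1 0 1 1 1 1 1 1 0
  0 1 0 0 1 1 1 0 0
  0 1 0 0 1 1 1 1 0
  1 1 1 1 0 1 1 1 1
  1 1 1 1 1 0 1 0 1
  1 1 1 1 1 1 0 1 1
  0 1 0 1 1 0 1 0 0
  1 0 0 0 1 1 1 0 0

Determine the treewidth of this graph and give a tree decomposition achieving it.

The largest bag has 5 vertices, giving width 4; this decomposition certifies tw(G) ≤ 4. Conversely, {b, d, e, g, h} is a clique of size 5, and the vertices of any clique must share a bag in every tree decomposition; so some bag has ≥ 5 vertices and tw(G) ≥ 4. The upper and lower bounds meet at 4, so that is the treewidth.

Treewidth 4.
One optimal decomposition is:
Bags: B1 = {b, d, e, f, g}  B2 = {a, b, e, f, g}  B3 = {b, d, e, g, h}  B4 = {a, e, f, g, i}  B5 = {b, c, e, f, g}
Tree: B1–B2, B1–B3, B2–B4, B2–B5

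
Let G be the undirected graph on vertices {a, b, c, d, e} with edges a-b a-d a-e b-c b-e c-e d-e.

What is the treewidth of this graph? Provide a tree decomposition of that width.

Each bag holds 3 vertices, so the decomposition has width 2, which upper-bounds the treewidth. For the lower bound, the 3 vertices {b, c, e} are pairwise adjacent, and any tree decomposition puts a clique entirely inside one bag — forcing width ≥ 2. Hence tw(G) = 2 exactly.

Treewidth 2.
Bags: B1 = {a, b, e}  B2 = {b, c, e}  B3 = {a, d, e}
Tree: B1–B2, B1–B3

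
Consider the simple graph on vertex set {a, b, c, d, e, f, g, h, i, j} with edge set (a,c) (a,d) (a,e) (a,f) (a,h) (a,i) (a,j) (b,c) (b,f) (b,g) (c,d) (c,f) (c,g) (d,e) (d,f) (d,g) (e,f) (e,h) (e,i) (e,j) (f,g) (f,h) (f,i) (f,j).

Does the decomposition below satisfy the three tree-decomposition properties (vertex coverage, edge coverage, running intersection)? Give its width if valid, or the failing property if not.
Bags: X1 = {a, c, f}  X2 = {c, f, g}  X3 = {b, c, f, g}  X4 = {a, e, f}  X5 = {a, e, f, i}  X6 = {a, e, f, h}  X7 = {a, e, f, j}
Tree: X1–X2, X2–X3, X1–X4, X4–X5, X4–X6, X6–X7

No — vertex d appears in no bag.

A tree decomposition must satisfy three properties: every vertex lies in some bag; for every edge, both endpoints lie together in some bag; and for every vertex, the bags containing it form a connected subtree. Here vertex d appears in no bag, so the decomposition is invalid.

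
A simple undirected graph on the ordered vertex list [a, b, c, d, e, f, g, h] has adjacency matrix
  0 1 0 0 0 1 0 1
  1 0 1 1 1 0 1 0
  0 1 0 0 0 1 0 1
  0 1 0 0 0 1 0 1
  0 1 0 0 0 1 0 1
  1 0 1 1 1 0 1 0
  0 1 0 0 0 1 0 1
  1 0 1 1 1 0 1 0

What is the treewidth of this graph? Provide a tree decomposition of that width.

Treewidth 3.
One such decomposition:
Bags: B1 = {b, c, f, h}  B2 = {b, e, f, h}  B3 = {b, f, g, h}  B4 = {b, d, f, h}  B5 = {a, b, f, h}
Tree: B1–B2, B2–B3, B3–B4, B4–B5

Every bag has size at most 4, so the width is 4 − 1 = 3 and tw(G) ≤ 3. For the lower bound: the 4 vertex sets {c,h}, {b,e}, {f}, {g} are disjoint, each induces a connected subgraph, and every pair is joined by at least one edge of G. Contracting each set to a single vertex therefore yields K_{4} as a minor, and since treewidth is minor-monotone, tw(G) ≥ tw(K_{4}) = 3. The upper and lower bounds meet at 3, so that is the treewidth.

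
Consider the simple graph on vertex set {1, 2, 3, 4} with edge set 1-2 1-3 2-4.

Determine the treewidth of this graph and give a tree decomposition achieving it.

Treewidth 1.
One optimal decomposition is:
Bags: B1 = {1, 2}  B2 = {2, 4}  B3 = {1, 3}
Tree: B1–B2, B1–B3

The largest bag has 2 vertices, giving width 1; this decomposition certifies tw(G) ≤ 1. Since G has at least one edge (e.g. 1–2), it is not an edgeless graph, so tw(G) ≥ 1. Combining the bounds, tw(G) = 1.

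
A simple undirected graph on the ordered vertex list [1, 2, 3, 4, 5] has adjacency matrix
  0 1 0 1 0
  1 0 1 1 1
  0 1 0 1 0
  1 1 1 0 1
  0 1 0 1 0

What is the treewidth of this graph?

2

A width-2 tree decomposition is:
Bags: B1 = {2, 4, 5}  B2 = {2, 3, 4}  B3 = {1, 2, 4}
Tree: B1–B2, B2–B3
Every bag has size at most 3, so the width is 3 − 1 = 2 and tw(G) ≤ 2. For the lower bound, the 3 vertices {1, 2, 4} are pairwise adjacent, and any tree decomposition puts a clique entirely inside one bag — forcing width ≥ 2. Hence tw(G) = 2 exactly.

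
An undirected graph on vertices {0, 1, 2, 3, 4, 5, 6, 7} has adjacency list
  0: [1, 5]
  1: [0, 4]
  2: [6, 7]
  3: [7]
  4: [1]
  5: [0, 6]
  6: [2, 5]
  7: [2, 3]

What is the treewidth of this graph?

A width-1 tree decomposition is:
Bags: B1 = {3, 7}  B2 = {2, 7}  B3 = {2, 6}  B4 = {5, 6}  B5 = {0, 5}  B6 = {0, 1}  B7 = {1, 4}
Tree: B1–B2, B2–B3, B3–B4, B4–B5, B5–B6, B6–B7
The largest bag has 2 vertices, giving width 1; this decomposition certifies tw(G) ≤ 1. Any graph with an edge has treewidth ≥ 1, and G has the edge 3–7. Combining the bounds, tw(G) = 1.

1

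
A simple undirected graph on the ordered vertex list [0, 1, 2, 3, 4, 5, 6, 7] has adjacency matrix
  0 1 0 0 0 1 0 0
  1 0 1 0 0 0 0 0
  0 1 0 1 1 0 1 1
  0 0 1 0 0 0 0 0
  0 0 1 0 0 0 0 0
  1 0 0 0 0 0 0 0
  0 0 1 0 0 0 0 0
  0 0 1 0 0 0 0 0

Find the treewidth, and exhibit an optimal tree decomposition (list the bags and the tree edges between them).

Every bag has size at most 2, so the width is 2 − 1 = 1 and tw(G) ≤ 1. Any graph with an edge has treewidth ≥ 1, and G has the edge 2–7. Combining the bounds, tw(G) = 1.

Treewidth 1.
Bags: B1 = {2, 7}  B2 = {1, 2}  B3 = {2, 6}  B4 = {2, 3}  B5 = {0, 1}  B6 = {2, 4}  B7 = {0, 5}
Tree: B1–B2, B2–B3, B2–B4, B2–B5, B4–B6, B5–B7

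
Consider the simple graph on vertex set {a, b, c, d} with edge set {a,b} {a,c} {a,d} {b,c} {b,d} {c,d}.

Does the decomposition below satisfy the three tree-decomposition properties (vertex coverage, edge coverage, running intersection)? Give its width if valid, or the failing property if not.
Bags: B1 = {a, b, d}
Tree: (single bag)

No — vertex c appears in no bag.

A tree decomposition must satisfy three properties: every vertex lies in some bag; for every edge, both endpoints lie together in some bag; and for every vertex, the bags containing it form a connected subtree. Here vertex c appears in no bag, so the decomposition is invalid.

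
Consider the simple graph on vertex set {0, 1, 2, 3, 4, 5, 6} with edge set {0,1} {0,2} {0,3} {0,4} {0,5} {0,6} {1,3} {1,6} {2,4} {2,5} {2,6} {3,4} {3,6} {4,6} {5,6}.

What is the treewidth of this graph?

3

A width-3 tree decomposition is:
Bags: B1 = {0, 1, 3, 6}  B2 = {0, 3, 4, 6}  B3 = {0, 2, 4, 6}  B4 = {0, 2, 5, 6}
Tree: B1–B2, B2–B3, B3–B4
Each bag holds 4 vertices, so the decomposition has width 3, which upper-bounds the treewidth. For the lower bound, the 4 vertices {0, 1, 3, 6} are pairwise adjacent, and any tree decomposition puts a clique entirely inside one bag — forcing width ≥ 3. Therefore the treewidth is 3.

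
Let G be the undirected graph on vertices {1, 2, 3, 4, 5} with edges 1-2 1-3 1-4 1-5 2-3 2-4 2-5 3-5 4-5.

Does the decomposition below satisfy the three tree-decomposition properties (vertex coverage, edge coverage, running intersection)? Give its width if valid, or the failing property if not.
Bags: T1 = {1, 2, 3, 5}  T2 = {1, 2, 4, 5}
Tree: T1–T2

Every vertex of G appears in some bag (union = {1, 2, 3, 4, 5}); every edge is covered by a bag; and for each vertex v the set of bags containing v is connected in the bag tree. The decomposition is therefore valid. The largest bag has 4 vertices, so the width is 3.

Yes; width 3.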